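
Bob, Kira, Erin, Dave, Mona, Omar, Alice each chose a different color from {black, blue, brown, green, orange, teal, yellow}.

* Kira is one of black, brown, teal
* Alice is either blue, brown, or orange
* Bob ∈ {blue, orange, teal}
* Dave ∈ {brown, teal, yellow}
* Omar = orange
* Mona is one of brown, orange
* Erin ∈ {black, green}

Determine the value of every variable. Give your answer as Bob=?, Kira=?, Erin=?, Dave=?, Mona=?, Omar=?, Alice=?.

Omar's domain is down to {orange}, so Omar = orange. Strike orange from Bob, Mona, Alice.
That leaves Mona = brown. So Kira, Dave, Alice can't be brown.
That leaves Alice = blue. Strike blue from Bob.
Bob must be teal (only option left). Eliminate teal elsewhere: Kira, Dave.
Kira has just one choice, so Kira = black. Eliminate black elsewhere: Erin.
Erin's domain is down to {green}, so Erin = green.
Dave must be yellow (only option left).

Bob=teal, Kira=black, Erin=green, Dave=yellow, Mona=brown, Omar=orange, Alice=blue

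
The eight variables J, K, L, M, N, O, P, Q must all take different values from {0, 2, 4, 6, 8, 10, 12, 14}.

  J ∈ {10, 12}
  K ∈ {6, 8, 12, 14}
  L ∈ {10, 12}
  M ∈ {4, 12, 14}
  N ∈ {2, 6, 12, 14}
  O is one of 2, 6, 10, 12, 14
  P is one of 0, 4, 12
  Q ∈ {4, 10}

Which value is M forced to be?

14

The 8 variables together cover exactly {0, 2, 4, 6, 8, 10, 12, 14} — 8 values for 8 variables — and 0 appears only in P's list, so P = 0.
The 7 still-open variables draw from only 7 values {2, 4, 6, 8, 10, 12, 14}, so each is used; only K can be 8, hence K = 8.
J and L share exactly the 2 values {10, 12}; by pigeonhole those values go to them, so strike 10, 12 from M, N, O, Q.
Q has just one choice, so Q = 4. So M can't be 4.
So M = 14.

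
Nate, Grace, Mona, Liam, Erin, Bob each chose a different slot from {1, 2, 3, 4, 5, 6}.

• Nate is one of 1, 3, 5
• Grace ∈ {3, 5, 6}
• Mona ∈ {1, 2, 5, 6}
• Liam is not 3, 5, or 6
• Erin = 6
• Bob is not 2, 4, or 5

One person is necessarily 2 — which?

Erin's domain is down to {6}, so Erin = 6. Remove 6 from Grace, Mona, Bob.
The 5 still-open variables draw from only 5 values {1, 2, 3, 4, 5}, so each is used; only Liam can be 4, hence Liam = 4.
The 4 still-open variables draw from only 4 values {1, 2, 3, 5}, so each is used; only Mona can be 2, hence Mona = 2.

Mona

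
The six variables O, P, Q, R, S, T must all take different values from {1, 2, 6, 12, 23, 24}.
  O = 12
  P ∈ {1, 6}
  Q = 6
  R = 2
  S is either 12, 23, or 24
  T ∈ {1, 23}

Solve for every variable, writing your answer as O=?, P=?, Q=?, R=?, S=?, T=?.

O must be 12 (only option left). So S can't be 12.
That leaves Q = 6. So P can't be 6.
That leaves R = 2.
P's domain is down to {1}, so P = 1. Remove 1 from T.
T must be 23 (only option left). Remove 23 from S.
That leaves S = 24.

O=12, P=1, Q=6, R=2, S=24, T=23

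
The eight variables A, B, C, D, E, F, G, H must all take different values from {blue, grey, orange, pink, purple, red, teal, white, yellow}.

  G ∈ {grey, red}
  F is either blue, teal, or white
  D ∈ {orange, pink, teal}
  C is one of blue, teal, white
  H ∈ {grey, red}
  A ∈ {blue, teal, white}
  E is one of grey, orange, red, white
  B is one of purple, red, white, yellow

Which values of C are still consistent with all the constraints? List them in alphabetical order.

blue, teal, white

The 2 variables G and H are confined to {grey, red}, which locks those values in; drop them from B, E.
The 3 variables A, C, F are confined to {blue, teal, white}, which locks those values in; drop them from B, D, E.
E must be orange (only option left). Strike orange from D.
D must be pink (only option left).
No further eliminations apply; C can still be any of blue, teal, white.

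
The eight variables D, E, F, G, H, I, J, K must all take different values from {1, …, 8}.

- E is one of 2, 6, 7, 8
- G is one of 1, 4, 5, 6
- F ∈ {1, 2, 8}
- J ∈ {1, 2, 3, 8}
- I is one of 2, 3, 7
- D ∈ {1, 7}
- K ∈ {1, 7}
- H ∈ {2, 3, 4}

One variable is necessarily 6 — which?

The 8 variables together cover exactly {1, 2, 3, 4, 5, 6, 7, 8} — 8 values for 8 variables — and 5 appears only in G's list, so G = 5.
The 7 still-open variables draw from only 7 values {1, 2, 3, 4, 6, 7, 8}, so each is used; only H can be 4, hence H = 4.
Among the 6 still-open variables, 6 fits only E (and all 6 values in {1, 2, 3, 6, 7, 8} must be used), so E = 6.

E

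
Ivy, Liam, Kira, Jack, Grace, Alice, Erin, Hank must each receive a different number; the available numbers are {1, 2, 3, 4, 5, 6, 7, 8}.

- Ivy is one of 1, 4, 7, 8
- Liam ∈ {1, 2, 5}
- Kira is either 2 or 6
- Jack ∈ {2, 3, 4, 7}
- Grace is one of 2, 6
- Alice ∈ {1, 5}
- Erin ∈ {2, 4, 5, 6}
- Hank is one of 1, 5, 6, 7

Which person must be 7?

The 8 variables together cover exactly {1, 2, 3, 4, 5, 6, 7, 8} — 8 values for 8 variables — and 3 appears only in Jack's list, so Jack = 3.
The 7 still-open variables together cover exactly {1, 2, 4, 5, 6, 7, 8} — 7 values for 7 variables — and 8 appears only in Ivy's list, so Ivy = 8.
The 6 still-open variables together cover exactly {1, 2, 4, 5, 6, 7} — 6 values for 6 variables — and 4 appears only in Erin's list, so Erin = 4.
The 5 still-open variables draw from only 5 values {1, 2, 5, 6, 7}, so each is used; only Hank can be 7, hence Hank = 7.

Hank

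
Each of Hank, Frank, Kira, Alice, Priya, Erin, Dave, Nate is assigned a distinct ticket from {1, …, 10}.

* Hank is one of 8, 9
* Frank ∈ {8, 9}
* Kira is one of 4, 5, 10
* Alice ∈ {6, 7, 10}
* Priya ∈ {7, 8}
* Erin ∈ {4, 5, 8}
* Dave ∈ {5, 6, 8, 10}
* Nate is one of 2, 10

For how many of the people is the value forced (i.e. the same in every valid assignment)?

2

The 8 variables together cover exactly {2, 4, 5, 6, 7, 8, 9, 10} — 8 values for 8 variables — and 2 appears only in Nate's list, so Nate = 2.
The 2 variables Hank and Frank are confined to {8, 9}, which locks those values in; drop them from Priya, Erin, Dave.
That leaves Priya = 7. So Alice can't be 7.
Determined: Priya=7, Nate=2. The other people each still have more than one consistent value. That makes 2.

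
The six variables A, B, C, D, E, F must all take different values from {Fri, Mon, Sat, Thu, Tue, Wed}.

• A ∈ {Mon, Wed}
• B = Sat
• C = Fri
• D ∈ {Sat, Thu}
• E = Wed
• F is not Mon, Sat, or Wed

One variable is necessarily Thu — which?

B must be Sat (only option left). Eliminate Sat elsewhere: D.
So Thu goes to D.

D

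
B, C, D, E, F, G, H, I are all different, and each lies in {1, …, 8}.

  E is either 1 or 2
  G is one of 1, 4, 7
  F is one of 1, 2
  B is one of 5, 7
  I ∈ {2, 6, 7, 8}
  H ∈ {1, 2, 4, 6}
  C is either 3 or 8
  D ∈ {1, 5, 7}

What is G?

4

Among the 8 variables, 3 fits only C (and all 8 values in {1, 2, 3, 4, 5, 6, 7, 8} must be used), so C = 3.
The 7 still-open variables draw from only 7 values {1, 2, 4, 5, 6, 7, 8}, so each is used; only I can be 8, hence I = 8.
The 6 still-open variables together cover exactly {1, 2, 4, 5, 6, 7} — 6 values for 6 variables — and 6 appears only in H's list, so H = 6.
Among the 5 still-open variables, 4 fits only G (and all 5 values in {1, 2, 4, 5, 7} must be used), so G = 4.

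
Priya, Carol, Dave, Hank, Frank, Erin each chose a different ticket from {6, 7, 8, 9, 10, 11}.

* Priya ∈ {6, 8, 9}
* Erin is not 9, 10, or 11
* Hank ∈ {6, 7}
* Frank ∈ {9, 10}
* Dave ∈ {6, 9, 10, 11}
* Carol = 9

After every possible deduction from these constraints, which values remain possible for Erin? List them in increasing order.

Carol has just one choice, so Carol = 9. Strike 9 from Priya, Dave, Frank.
Frank's domain is down to {10}, so Frank = 10. Remove 10 from Dave.
The 4 still-open variables draw from only 4 values {6, 7, 8, 11}, so each is used; only Dave can be 11, hence Dave = 11.
No further eliminations apply; Erin can still be any of 6, 7, 8.

6, 7, 8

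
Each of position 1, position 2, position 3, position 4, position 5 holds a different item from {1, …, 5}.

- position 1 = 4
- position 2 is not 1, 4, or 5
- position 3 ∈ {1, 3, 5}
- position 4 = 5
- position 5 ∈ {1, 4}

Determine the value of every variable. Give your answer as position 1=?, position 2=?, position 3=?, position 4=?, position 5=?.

position 1 has just one choice, so position 1 = 4. So position 5 can't be 4.
That leaves position 4 = 5. Remove 5 from position 3.
position 5 must be 1 (only option left). Remove 1 from position 3.
position 3 has just one choice, so position 3 = 3. Remove 3 from position 2.
position 2 must be 2 (only option left).

position 1=4, position 2=2, position 3=3, position 4=5, position 5=1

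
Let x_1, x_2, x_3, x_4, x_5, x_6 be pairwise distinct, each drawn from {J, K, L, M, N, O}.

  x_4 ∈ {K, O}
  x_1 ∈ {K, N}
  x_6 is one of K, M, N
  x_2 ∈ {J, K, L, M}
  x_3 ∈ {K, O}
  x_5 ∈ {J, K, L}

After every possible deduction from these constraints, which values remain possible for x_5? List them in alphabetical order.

The 2 variables x_3 and x_4 are confined to {K, O}, which locks those values in; drop them from x_1, x_2, x_5, x_6.
That leaves x_1 = N. Eliminate N elsewhere: x_6.
x_6 must be M (only option left). Eliminate M elsewhere: x_2.
No further eliminations apply; x_5 can still be any of J, L.

J, L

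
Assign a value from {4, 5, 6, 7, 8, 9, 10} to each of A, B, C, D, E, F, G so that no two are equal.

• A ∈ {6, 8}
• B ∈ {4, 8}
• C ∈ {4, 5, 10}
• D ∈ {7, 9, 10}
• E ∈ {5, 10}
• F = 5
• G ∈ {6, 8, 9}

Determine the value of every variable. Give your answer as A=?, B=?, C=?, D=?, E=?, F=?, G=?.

F must be 5 (only option left). Strike 5 from C, E.
That leaves E = 10. So C, D can't be 10.
C's domain is down to {4}, so C = 4. So B can't be 4.
B must be 8 (only option left). Eliminate 8 elsewhere: A, G.
A's domain is down to {6}, so A = 6. So G can't be 6.
G must be 9 (only option left). Remove 9 from D.
That leaves D = 7.

A=6, B=8, C=4, D=7, E=10, F=5, G=9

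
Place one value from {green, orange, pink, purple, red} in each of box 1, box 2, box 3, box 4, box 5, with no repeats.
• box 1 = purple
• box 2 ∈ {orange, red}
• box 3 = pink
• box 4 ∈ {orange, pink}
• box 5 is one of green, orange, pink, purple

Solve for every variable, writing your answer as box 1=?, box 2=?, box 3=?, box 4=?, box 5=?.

box 1=purple, box 2=red, box 3=pink, box 4=orange, box 5=green

box 1 must be purple (only option left). Eliminate purple elsewhere: box 5.
box 3's domain is down to {pink}, so box 3 = pink. Strike pink from box 4, box 5.
box 4 has just one choice, so box 4 = orange. Strike orange from box 2, box 5.
box 5 has just one choice, so box 5 = green.
That leaves box 2 = red.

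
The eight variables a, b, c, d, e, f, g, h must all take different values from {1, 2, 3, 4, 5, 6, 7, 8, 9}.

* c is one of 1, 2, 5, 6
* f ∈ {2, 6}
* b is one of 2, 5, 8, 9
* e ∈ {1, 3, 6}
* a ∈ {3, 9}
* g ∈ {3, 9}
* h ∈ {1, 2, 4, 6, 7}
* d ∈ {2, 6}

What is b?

a and g share exactly the 2 values {3, 9}; by pigeonhole those values go to them, so strike 3, 9 from b, e.
d and f between them cover only {2, 6} — a naked pair. Remove those values from b, c, e, h.
e's domain is down to {1}, so e = 1. Eliminate 1 elsewhere: c, h.
c's domain is down to {5}, so c = 5. Strike 5 from b.
So b = 8.

8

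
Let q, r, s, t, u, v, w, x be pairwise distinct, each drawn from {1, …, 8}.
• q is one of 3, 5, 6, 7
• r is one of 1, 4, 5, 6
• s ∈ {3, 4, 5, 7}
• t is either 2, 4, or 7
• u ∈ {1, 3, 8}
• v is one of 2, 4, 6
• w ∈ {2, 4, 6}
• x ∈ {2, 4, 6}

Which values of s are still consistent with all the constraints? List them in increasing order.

3, 5

The 8 variables draw from only 8 values {1, 2, 3, 4, 5, 6, 7, 8}, so each is used; only u can be 8, hence u = 8.
The 7 still-open variables together cover exactly {1, 2, 3, 4, 5, 6, 7} — 7 values for 7 variables — and 1 appears only in r's list, so r = 1.
The 3 variables v, w, x are confined to {2, 4, 6}, which locks those values in; drop them from q, s, t.
That leaves t = 7. Remove 7 from q, s.
No further eliminations apply; s can still be any of 3, 5.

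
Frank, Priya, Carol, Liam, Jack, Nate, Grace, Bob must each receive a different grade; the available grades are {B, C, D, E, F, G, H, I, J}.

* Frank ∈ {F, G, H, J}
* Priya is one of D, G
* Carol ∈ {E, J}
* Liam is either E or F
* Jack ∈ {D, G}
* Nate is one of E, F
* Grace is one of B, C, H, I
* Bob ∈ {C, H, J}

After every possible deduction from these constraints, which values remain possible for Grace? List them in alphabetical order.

The 2 variables Priya and Jack are confined to {D, G}, which locks those values in; drop them from Frank.
Liam and Nate between them cover only {E, F} — a naked pair. Remove those values from Frank, Carol.
Carol's domain is down to {J}, so Carol = J. Remove J from Frank, Bob.
Frank has just one choice, so Frank = H. Strike H from Grace, Bob.
Bob has just one choice, so Bob = C. Remove C from Grace.
No further eliminations apply; Grace can still be any of B, I.

B, I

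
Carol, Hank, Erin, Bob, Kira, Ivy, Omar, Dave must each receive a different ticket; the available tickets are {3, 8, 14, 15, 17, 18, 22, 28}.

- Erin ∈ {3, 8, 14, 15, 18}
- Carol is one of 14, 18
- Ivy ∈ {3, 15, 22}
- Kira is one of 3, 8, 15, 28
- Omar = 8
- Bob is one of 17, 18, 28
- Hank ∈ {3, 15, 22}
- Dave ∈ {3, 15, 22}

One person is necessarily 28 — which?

Omar's domain is down to {8}, so Omar = 8. Strike 8 from Erin, Kira.
The 7 still-open variables together cover exactly {3, 14, 15, 17, 18, 22, 28} — 7 values for 7 variables — and 17 appears only in Bob's list, so Bob = 17.
The 6 still-open variables draw from only 6 values {3, 14, 15, 18, 22, 28}, so each is used; only Kira can be 28, hence Kira = 28.

Kira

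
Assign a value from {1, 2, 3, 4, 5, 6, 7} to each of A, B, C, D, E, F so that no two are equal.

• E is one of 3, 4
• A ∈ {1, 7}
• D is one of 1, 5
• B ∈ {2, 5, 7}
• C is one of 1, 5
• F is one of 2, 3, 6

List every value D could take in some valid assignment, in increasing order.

1, 5

C and D share exactly the 2 values {1, 5}; by pigeonhole those values go to them, so strike 1, 5 from A, B.
A's domain is down to {7}, so A = 7. Eliminate 7 elsewhere: B.
B must be 2 (only option left). Eliminate 2 elsewhere: F.
No further eliminations apply; D can still be any of 1, 5.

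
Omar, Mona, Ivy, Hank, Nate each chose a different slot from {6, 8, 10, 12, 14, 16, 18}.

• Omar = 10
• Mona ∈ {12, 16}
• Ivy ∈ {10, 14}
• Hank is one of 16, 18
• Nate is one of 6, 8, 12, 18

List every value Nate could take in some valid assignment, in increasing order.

Omar must be 10 (only option left). So Ivy can't be 10.
That leaves Ivy = 14.
No further eliminations apply; Nate can still be any of 6, 8, 12, 18.

6, 8, 12, 18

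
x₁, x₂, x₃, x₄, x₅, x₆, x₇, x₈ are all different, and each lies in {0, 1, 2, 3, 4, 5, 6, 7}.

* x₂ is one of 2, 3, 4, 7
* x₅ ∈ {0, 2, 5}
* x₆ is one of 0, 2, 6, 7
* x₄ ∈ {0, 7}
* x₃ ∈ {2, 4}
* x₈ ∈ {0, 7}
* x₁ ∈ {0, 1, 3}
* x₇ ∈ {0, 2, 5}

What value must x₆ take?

6

Among the 8 variables, 1 fits only x₁ (and all 8 values in {0, 1, 2, 3, 4, 5, 6, 7} must be used), so x₁ = 1.
Among the 7 still-open variables, 3 fits only x₂ (and all 7 values in {0, 2, 3, 4, 5, 6, 7} must be used), so x₂ = 3.
Among the 6 still-open variables, 4 fits only x₃ (and all 6 values in {0, 2, 4, 5, 6, 7} must be used), so x₃ = 4.
The 5 still-open variables draw from only 5 values {0, 2, 5, 6, 7}, so each is used; only x₆ can be 6, hence x₆ = 6.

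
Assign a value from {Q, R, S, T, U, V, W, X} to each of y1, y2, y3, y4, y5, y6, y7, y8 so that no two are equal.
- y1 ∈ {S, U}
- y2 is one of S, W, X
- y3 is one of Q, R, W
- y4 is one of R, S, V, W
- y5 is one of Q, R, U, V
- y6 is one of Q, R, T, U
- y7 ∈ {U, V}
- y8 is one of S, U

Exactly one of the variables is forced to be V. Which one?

y7

Among the 8 variables, T fits only y6 (and all 8 values in {Q, R, S, T, U, V, W, X} must be used), so y6 = T.
The 7 still-open variables draw from only 7 values {Q, R, S, U, V, W, X}, so each is used; only y2 can be X, hence y2 = X.
The 2 variables y1 and y8 are confined to {S, U}, which locks those values in; drop them from y4, y5, y7.
So V goes to y7.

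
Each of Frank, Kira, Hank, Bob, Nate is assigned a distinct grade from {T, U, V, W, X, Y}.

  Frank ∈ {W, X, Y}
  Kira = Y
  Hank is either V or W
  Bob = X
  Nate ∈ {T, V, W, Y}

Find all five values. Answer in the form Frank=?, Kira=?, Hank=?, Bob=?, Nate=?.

Kira's domain is down to {Y}, so Kira = Y. Remove Y from Frank, Nate.
Bob has just one choice, so Bob = X. Eliminate X elsewhere: Frank.
Frank has just one choice, so Frank = W. So Hank, Nate can't be W.
That leaves Hank = V. Remove V from Nate.
That leaves Nate = T.

Frank=W, Kira=Y, Hank=V, Bob=X, Nate=T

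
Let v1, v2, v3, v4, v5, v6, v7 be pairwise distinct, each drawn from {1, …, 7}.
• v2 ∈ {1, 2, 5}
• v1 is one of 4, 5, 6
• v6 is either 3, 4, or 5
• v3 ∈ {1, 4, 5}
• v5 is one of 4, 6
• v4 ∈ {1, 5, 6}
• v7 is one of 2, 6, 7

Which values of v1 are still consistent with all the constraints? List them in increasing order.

4, 5, 6

The 7 variables together cover exactly {1, 2, 3, 4, 5, 6, 7} — 7 values for 7 variables — and 3 appears only in v6's list, so v6 = 3.
The 6 still-open variables draw from only 6 values {1, 2, 4, 5, 6, 7}, so each is used; only v7 can be 7, hence v7 = 7.
Among the 5 still-open variables, 2 fits only v2 (and all 5 values in {1, 2, 4, 5, 6} must be used), so v2 = 2.
No further eliminations apply; v1 can still be any of 4, 5, 6.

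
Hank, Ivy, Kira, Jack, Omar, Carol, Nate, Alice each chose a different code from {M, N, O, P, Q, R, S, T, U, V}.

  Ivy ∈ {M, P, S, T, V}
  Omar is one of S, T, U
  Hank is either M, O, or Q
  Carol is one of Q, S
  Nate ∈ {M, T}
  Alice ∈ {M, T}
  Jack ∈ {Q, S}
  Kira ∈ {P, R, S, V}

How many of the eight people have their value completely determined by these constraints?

2

Jack and Carol between them cover only {Q, S} — a naked pair. Remove those values from Hank, Ivy, Kira, Omar.
The 2 variables Nate and Alice are confined to {M, T}, which locks those values in; drop them from Hank, Ivy, Omar.
That leaves Hank = O.
Omar must be U (only option left).
Determined: Hank=O, Omar=U. The other people each still have more than one consistent value. That makes 2.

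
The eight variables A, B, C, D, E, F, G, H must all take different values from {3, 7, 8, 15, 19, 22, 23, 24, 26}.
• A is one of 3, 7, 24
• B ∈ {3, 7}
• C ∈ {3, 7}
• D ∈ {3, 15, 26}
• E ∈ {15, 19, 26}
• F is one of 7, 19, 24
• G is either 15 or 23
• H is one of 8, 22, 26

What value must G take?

The 2 variables B and C are confined to {3, 7}, which locks those values in; drop them from A, D, F.
A's domain is down to {24}, so A = 24. Remove 24 from F.
F's domain is down to {19}, so F = 19. Remove 19 from E.
D and E share exactly the 2 values {15, 26}; by pigeonhole those values go to them, so strike 15, 26 from G, H.
So G = 23.

23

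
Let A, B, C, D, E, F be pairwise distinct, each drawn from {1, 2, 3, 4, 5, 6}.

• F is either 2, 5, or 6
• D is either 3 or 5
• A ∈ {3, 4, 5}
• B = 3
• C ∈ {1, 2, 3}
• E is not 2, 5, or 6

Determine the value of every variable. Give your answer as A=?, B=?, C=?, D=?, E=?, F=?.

B must be 3 (only option left). Strike 3 from A, C, D, E.
D has just one choice, so D = 5. Strike 5 from A, F.
A has just one choice, so A = 4. Remove 4 from E.
That leaves E = 1. Strike 1 from C.
C must be 2 (only option left). So F can't be 2.
F has just one choice, so F = 6.

A=4, B=3, C=2, D=5, E=1, F=6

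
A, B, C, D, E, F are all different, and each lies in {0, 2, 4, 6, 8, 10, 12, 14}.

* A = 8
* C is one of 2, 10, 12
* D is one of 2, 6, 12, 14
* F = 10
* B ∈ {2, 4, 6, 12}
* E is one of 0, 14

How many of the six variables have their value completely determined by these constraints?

A has just one choice, so A = 8.
F's domain is down to {10}, so F = 10. So C can't be 10.
Determined: A=8, F=10. The other variables each still have more than one consistent value. That makes 2.

2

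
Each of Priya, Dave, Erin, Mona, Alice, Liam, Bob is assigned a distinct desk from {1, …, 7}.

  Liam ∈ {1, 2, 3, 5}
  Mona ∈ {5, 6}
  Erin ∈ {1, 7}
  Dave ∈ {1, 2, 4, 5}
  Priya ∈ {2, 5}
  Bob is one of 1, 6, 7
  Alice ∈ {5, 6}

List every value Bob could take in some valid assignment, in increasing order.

1, 7

The 7 variables together cover exactly {1, 2, 3, 4, 5, 6, 7} — 7 values for 7 variables — and 3 appears only in Liam's list, so Liam = 3.
The 6 still-open variables together cover exactly {1, 2, 4, 5, 6, 7} — 6 values for 6 variables — and 4 appears only in Dave's list, so Dave = 4.
The 5 still-open variables together cover exactly {1, 2, 5, 6, 7} — 5 values for 5 variables — and 2 appears only in Priya's list, so Priya = 2.
Mona and Alice between them cover only {5, 6} — a naked pair. Remove those values from Bob.
No further eliminations apply; Bob can still be any of 1, 7.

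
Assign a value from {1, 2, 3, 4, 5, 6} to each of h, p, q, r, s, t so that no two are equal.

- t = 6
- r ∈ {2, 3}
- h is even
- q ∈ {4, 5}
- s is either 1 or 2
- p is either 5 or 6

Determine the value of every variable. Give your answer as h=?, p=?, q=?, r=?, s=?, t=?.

t's domain is down to {6}, so t = 6. So h, p can't be 6.
That leaves p = 5. Strike 5 from q.
q has just one choice, so q = 4. Eliminate 4 elsewhere: h.
That leaves h = 2. Eliminate 2 elsewhere: r, s.
r's domain is down to {3}, so r = 3.
That leaves s = 1.

h=2, p=5, q=4, r=3, s=1, t=6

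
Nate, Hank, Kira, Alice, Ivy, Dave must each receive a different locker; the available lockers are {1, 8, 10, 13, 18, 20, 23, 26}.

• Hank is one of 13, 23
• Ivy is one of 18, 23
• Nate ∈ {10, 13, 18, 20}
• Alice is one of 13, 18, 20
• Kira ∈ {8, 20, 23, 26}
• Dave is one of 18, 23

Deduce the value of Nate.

10

The 2 variables Ivy and Dave are confined to {18, 23}, which locks those values in; drop them from Nate, Hank, Kira, Alice.
Hank has just one choice, so Hank = 13. So Nate, Alice can't be 13.
Alice has just one choice, so Alice = 20. Eliminate 20 elsewhere: Nate, Kira.
So Nate = 10.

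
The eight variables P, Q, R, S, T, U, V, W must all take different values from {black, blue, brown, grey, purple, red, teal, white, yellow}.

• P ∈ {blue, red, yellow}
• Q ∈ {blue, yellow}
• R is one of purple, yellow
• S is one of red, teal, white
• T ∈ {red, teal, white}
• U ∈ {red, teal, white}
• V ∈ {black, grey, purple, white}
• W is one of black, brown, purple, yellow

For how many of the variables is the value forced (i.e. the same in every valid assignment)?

1

S, T, U between them cover only {red, teal, white} — a naked triple. Remove those values from P, V.
P and Q share exactly the 2 values {blue, yellow}; by pigeonhole those values go to them, so strike blue, yellow from R, W.
That leaves R = purple. So V, W can't be purple.
Determined: R=purple. The other variables each still have more than one consistent value. That makes 1.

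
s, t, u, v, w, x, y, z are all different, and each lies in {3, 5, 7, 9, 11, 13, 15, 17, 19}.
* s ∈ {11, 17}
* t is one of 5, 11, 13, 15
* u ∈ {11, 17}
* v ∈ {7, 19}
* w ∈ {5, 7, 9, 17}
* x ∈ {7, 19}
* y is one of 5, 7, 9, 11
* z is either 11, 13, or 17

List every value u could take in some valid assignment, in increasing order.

The 8 variables together cover exactly {5, 7, 9, 11, 13, 15, 17, 19} — 8 values for 8 variables — and 15 appears only in t's list, so t = 15.
The 7 still-open variables together cover exactly {5, 7, 9, 11, 13, 17, 19} — 7 values for 7 variables — and 13 appears only in z's list, so z = 13.
The 2 variables s and u are confined to {11, 17}, which locks those values in; drop them from w, y.
The 2 variables v and x are confined to {7, 19}, which locks those values in; drop them from w, y.
No further eliminations apply; u can still be any of 11, 17.

11, 17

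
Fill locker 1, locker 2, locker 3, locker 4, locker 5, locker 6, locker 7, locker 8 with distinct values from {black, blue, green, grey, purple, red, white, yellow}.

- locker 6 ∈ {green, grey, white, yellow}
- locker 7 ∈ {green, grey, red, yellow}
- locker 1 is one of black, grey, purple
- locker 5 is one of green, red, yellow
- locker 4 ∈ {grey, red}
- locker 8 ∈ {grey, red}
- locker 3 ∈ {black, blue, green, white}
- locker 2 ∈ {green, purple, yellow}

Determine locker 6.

white

The 8 variables draw from only 8 values {black, blue, green, grey, purple, red, white, yellow}, so each is used; only locker 3 can be blue, hence locker 3 = blue.
Among the 7 still-open variables, black fits only locker 1 (and all 7 values in {black, green, grey, purple, red, white, yellow} must be used), so locker 1 = black.
The 6 still-open variables together cover exactly {green, grey, purple, red, white, yellow} — 6 values for 6 variables — and purple appears only in locker 2's list, so locker 2 = purple.
The 5 still-open variables draw from only 5 values {green, grey, red, white, yellow}, so each is used; only locker 6 can be white, hence locker 6 = white.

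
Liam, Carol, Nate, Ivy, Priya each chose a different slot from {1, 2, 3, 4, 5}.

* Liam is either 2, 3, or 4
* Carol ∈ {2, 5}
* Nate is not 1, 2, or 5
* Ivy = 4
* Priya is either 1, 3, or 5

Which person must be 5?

Carol

Ivy has just one choice, so Ivy = 4. Eliminate 4 elsewhere: Liam, Nate.
That leaves Nate = 3. Eliminate 3 elsewhere: Liam, Priya.
Liam has just one choice, so Liam = 2. Eliminate 2 elsewhere: Carol.
So 5 goes to Carol.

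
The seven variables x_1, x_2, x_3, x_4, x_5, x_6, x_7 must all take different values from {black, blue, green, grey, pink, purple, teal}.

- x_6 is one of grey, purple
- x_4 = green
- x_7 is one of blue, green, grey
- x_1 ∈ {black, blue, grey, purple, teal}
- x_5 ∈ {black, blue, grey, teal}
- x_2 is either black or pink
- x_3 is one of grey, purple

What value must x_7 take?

x_4 has just one choice, so x_4 = green. So x_7 can't be green.
Among the 6 still-open variables, pink fits only x_2 (and all 6 values in {black, blue, grey, pink, purple, teal} must be used), so x_2 = pink.
x_3 and x_6 share exactly the 2 values {grey, purple}; by pigeonhole those values go to them, so strike grey, purple from x_1, x_5, x_7.
So x_7 = blue.

blue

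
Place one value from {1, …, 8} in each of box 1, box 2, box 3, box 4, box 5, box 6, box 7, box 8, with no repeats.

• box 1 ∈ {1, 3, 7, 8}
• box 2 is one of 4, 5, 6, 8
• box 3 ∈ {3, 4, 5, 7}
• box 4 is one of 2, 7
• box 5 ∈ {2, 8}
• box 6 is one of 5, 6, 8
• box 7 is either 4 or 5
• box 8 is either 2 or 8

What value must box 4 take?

7

The 8 variables draw from only 8 values {1, 2, 3, 4, 5, 6, 7, 8}, so each is used; only box 1 can be 1, hence box 1 = 1.
The 7 still-open variables draw from only 7 values {2, 3, 4, 5, 6, 7, 8}, so each is used; only box 3 can be 3, hence box 3 = 3.
Among the 6 still-open variables, 7 fits only box 4 (and all 6 values in {2, 4, 5, 6, 7, 8} must be used), so box 4 = 7.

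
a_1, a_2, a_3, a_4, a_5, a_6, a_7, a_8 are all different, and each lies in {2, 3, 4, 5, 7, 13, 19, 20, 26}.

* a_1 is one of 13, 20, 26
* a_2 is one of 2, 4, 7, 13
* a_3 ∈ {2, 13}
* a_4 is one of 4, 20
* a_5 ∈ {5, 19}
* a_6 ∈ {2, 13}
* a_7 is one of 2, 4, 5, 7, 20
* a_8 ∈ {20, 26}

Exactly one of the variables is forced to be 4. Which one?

a_4

The 8 variables draw from only 8 values {2, 4, 5, 7, 13, 19, 20, 26}, so each is used; only a_5 can be 19, hence a_5 = 19.
The 7 still-open variables draw from only 7 values {2, 4, 5, 7, 13, 20, 26}, so each is used; only a_7 can be 5, hence a_7 = 5.
Among the 6 still-open variables, 7 fits only a_2 (and all 6 values in {2, 4, 7, 13, 20, 26} must be used), so a_2 = 7.
The 5 still-open variables together cover exactly {2, 4, 13, 20, 26} — 5 values for 5 variables — and 4 appears only in a_4's list, so a_4 = 4.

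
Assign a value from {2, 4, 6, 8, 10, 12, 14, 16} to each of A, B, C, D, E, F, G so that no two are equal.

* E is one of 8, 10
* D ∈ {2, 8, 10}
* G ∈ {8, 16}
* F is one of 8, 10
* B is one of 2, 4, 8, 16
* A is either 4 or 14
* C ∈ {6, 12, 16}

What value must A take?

14

E and F between them cover only {8, 10} — a naked pair. Remove those values from B, D, G.
D's domain is down to {2}, so D = 2. Eliminate 2 elsewhere: B.
G has just one choice, so G = 16. Remove 16 from B, C.
B's domain is down to {4}, so B = 4. So A can't be 4.
So A = 14.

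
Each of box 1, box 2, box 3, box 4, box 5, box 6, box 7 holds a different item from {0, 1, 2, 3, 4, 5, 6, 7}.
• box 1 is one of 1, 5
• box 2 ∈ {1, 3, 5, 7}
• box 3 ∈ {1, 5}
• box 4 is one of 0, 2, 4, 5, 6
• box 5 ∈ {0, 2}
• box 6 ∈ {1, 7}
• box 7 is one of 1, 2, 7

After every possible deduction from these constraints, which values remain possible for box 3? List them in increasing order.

The 2 variables box 1 and box 3 are confined to {1, 5}, which locks those values in; drop them from box 2, box 4, box 6, box 7.
box 6 must be 7 (only option left). Strike 7 from box 2, box 7.
That leaves box 7 = 2. Eliminate 2 elsewhere: box 4, box 5.
box 2 must be 3 (only option left).
That leaves box 5 = 0. So box 4 can't be 0.
No further eliminations apply; box 3 can still be any of 1, 5.

1, 5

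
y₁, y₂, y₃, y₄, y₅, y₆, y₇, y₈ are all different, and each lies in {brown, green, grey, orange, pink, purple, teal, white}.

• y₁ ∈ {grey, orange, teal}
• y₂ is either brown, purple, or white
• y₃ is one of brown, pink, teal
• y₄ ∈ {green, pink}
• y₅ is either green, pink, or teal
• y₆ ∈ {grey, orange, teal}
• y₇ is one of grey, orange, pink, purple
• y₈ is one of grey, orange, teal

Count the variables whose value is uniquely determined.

Among the 8 variables, white fits only y₂ (and all 8 values in {brown, green, grey, orange, pink, purple, teal, white} must be used), so y₂ = white.
Among the 7 still-open variables, brown fits only y₃ (and all 7 values in {brown, green, grey, orange, pink, purple, teal} must be used), so y₃ = brown.
Among the 6 still-open variables, purple fits only y₇ (and all 6 values in {green, grey, orange, pink, purple, teal} must be used), so y₇ = purple.
y₁, y₆, y₈ share exactly the 3 values {grey, orange, teal}; by pigeonhole those values go to them, so strike grey, orange, teal from y₅.
Determined: y₂=white, y₃=brown, y₇=purple. The other variables each still have more than one consistent value. That makes 3.

3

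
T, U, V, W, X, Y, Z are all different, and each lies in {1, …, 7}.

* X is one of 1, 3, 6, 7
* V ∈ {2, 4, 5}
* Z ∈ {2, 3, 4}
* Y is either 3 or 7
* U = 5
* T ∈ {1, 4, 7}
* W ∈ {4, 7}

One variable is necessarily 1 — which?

T

U's domain is down to {5}, so U = 5. Strike 5 from V.
Among the 6 still-open variables, 6 fits only X (and all 6 values in {1, 2, 3, 4, 6, 7} must be used), so X = 6.
The 5 still-open variables draw from only 5 values {1, 2, 3, 4, 7}, so each is used; only T can be 1, hence T = 1.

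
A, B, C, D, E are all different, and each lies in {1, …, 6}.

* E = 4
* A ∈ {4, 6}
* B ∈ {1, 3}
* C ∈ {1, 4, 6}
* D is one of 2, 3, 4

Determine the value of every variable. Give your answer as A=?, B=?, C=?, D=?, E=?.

A=6, B=3, C=1, D=2, E=4

E's domain is down to {4}, so E = 4. Eliminate 4 elsewhere: A, C, D.
A has just one choice, so A = 6. So C can't be 6.
C's domain is down to {1}, so C = 1. Remove 1 from B.
B's domain is down to {3}, so B = 3. Remove 3 from D.
D has just one choice, so D = 2.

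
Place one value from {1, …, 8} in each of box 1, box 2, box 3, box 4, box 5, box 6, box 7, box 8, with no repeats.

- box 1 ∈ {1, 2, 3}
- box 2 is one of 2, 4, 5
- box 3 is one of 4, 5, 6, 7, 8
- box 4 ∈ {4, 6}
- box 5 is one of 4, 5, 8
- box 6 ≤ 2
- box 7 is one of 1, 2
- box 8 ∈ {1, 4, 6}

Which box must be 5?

Among the 8 variables, 3 fits only box 1 (and all 8 values in {1, 2, 3, 4, 5, 6, 7, 8} must be used), so box 1 = 3.
Among the 7 still-open variables, 7 fits only box 3 (and all 7 values in {1, 2, 4, 5, 6, 7, 8} must be used), so box 3 = 7.
The 6 still-open variables draw from only 6 values {1, 2, 4, 5, 6, 8}, so each is used; only box 5 can be 8, hence box 5 = 8.
Among the 5 still-open variables, 5 fits only box 2 (and all 5 values in {1, 2, 4, 5, 6} must be used), so box 2 = 5.

box 2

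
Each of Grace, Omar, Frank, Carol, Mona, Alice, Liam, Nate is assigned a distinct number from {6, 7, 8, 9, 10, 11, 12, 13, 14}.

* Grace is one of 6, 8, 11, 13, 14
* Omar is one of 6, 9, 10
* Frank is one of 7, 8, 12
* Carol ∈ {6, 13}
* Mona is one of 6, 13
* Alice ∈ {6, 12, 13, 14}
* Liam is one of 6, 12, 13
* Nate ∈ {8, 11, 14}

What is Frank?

7

Carol and Mona between them cover only {6, 13} — a naked pair. Remove those values from Grace, Omar, Alice, Liam.
That leaves Liam = 12. Remove 12 from Frank, Alice.
Alice's domain is down to {14}, so Alice = 14. Remove 14 from Grace, Nate.
Grace and Nate between them cover only {8, 11} — a naked pair. Remove those values from Frank.
So Frank = 7.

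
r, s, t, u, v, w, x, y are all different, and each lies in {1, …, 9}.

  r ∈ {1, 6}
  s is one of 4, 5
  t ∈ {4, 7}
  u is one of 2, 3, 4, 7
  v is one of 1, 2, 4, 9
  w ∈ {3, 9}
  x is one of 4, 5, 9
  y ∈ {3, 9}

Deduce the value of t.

7

The 8 variables draw from only 8 values {1, 2, 3, 4, 5, 6, 7, 9}, so each is used; only r can be 6, hence r = 6.
The 7 still-open variables draw from only 7 values {1, 2, 3, 4, 5, 7, 9}, so each is used; only v can be 1, hence v = 1.
Among the 6 still-open variables, 2 fits only u (and all 6 values in {2, 3, 4, 5, 7, 9} must be used), so u = 2.
The 5 still-open variables draw from only 5 values {3, 4, 5, 7, 9}, so each is used; only t can be 7, hence t = 7.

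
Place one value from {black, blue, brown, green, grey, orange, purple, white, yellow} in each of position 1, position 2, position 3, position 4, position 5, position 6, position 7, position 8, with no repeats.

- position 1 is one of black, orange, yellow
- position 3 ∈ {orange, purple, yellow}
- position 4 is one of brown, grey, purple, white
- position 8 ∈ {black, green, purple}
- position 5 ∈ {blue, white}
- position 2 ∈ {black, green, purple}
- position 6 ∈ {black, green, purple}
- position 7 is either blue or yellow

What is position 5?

The 3 variables position 2, position 6, position 8 are confined to {black, green, purple}, which locks those values in; drop them from position 1, position 3, position 4.
position 1 and position 3 share exactly the 2 values {orange, yellow}; by pigeonhole those values go to them, so strike orange, yellow from position 7.
position 7 has just one choice, so position 7 = blue. So position 5 can't be blue.
So position 5 = white.

white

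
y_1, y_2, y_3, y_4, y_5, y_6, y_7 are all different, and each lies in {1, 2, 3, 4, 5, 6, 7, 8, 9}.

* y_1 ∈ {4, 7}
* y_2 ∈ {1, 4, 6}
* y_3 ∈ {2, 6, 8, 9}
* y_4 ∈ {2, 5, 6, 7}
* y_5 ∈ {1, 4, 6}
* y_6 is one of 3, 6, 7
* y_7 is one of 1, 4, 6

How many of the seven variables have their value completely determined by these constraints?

2

The 3 variables y_2, y_5, y_7 are confined to {1, 4, 6}, which locks those values in; drop them from y_1, y_3, y_4, y_6.
y_1 has just one choice, so y_1 = 7. Eliminate 7 elsewhere: y_4, y_6.
That leaves y_6 = 3.
Determined: y_1=7, y_6=3. The other variables each still have more than one consistent value. That makes 2.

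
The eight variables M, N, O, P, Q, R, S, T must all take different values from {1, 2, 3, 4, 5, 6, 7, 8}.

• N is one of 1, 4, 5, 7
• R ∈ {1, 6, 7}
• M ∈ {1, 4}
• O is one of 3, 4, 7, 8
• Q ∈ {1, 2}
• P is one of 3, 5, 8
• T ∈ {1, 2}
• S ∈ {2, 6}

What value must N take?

Q and T share exactly the 2 values {1, 2}; by pigeonhole those values go to them, so strike 1, 2 from M, N, R, S.
M must be 4 (only option left). Strike 4 from N, O.
S's domain is down to {6}, so S = 6. So R can't be 6.
That leaves R = 7. Eliminate 7 elsewhere: N, O.
So N = 5.

5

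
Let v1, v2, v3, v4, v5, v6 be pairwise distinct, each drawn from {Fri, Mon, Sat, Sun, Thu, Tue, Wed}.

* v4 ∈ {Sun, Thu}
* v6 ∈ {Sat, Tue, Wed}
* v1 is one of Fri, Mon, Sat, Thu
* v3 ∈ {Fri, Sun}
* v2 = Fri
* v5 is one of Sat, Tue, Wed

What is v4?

Thu

v2 has just one choice, so v2 = Fri. Eliminate Fri elsewhere: v1, v3.
v3 must be Sun (only option left). Remove Sun from v4.
So v4 = Thu.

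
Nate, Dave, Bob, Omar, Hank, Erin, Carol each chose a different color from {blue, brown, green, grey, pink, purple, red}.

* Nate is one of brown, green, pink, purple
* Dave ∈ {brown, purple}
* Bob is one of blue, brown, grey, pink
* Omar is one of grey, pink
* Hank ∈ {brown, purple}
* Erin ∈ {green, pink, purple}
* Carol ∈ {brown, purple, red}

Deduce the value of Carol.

The 7 variables draw from only 7 values {blue, brown, green, grey, pink, purple, red}, so each is used; only Bob can be blue, hence Bob = blue.
The 6 still-open variables draw from only 6 values {brown, green, grey, pink, purple, red}, so each is used; only Omar can be grey, hence Omar = grey.
The 5 still-open variables draw from only 5 values {brown, green, pink, purple, red}, so each is used; only Carol can be red, hence Carol = red.

red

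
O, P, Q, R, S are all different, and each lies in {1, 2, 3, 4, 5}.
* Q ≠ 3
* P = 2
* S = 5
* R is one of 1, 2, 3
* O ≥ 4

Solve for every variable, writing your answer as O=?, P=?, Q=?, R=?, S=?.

O=4, P=2, Q=1, R=3, S=5

P has just one choice, so P = 2. Eliminate 2 elsewhere: Q, R.
S's domain is down to {5}, so S = 5. So O, Q can't be 5.
O's domain is down to {4}, so O = 4. So Q can't be 4.
That leaves Q = 1. So R can't be 1.
R's domain is down to {3}, so R = 3.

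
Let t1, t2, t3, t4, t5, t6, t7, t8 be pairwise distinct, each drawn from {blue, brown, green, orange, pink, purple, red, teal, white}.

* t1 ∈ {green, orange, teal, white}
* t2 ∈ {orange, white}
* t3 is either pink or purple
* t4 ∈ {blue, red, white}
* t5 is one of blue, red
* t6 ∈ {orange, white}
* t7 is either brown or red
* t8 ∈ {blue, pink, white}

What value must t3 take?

purple

t2 and t6 between them cover only {orange, white} — a naked pair. Remove those values from t1, t4, t8.
The 2 variables t4 and t5 are confined to {blue, red}, which locks those values in; drop them from t7, t8.
t7 must be brown (only option left).
t8 has just one choice, so t8 = pink. So t3 can't be pink.
So t3 = purple.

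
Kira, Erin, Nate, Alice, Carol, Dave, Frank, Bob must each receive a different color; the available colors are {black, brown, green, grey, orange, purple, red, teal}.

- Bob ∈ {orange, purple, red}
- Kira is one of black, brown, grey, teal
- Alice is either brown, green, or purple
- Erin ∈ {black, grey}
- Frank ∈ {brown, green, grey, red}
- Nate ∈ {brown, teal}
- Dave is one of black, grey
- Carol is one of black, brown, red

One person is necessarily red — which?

Carol

Among the 8 variables, orange fits only Bob (and all 8 values in {black, brown, green, grey, orange, purple, red, teal} must be used), so Bob = orange.
The 7 still-open variables draw from only 7 values {black, brown, green, grey, purple, red, teal}, so each is used; only Alice can be purple, hence Alice = purple.
The 6 still-open variables together cover exactly {black, brown, green, grey, red, teal} — 6 values for 6 variables — and green appears only in Frank's list, so Frank = green.
Among the 5 still-open variables, red fits only Carol (and all 5 values in {black, brown, grey, red, teal} must be used), so Carol = red.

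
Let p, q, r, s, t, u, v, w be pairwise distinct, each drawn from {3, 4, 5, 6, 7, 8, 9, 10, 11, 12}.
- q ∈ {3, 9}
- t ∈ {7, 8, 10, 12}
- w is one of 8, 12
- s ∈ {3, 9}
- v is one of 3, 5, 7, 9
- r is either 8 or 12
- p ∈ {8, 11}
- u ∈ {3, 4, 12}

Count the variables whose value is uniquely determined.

2

q and s between them cover only {3, 9} — a naked pair. Remove those values from u, v.
r and w between them cover only {8, 12} — a naked pair. Remove those values from p, t, u.
p has just one choice, so p = 11.
u's domain is down to {4}, so u = 4.
Determined: p=11, u=4. The other variables each still have more than one consistent value. That makes 2.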